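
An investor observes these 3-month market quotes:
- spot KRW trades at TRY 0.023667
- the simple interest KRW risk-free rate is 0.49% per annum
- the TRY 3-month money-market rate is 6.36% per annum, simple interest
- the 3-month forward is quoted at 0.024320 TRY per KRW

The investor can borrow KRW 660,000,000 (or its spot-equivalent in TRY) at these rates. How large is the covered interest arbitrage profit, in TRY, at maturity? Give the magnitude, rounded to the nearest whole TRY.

T = 3/12 years.
Route A — deposit KRW, sell forward: 660,000,000 × 1.001225 × 0.024320 = TRY 16,070,862.72.
Route B — convert at spot, deposit TRY: 660,000,000 × 0.023667 × 1.015900 = TRY 15,868,581.50.
The quoted forward overvalues KRW, so borrow TRY, buy KRW at spot, deposit the KRW at 0.49%, and sell the proceeds forward at 0.024320.
The gap between the two covered legs is TRY 202,281.

TRY 202,281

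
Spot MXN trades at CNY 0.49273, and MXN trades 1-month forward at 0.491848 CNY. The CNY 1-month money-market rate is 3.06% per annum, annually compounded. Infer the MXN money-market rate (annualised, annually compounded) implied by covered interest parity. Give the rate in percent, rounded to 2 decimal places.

5.30%

T = 1/12 years.
F/S = 0.491848/0.49273 = 0.9982100 = (growth of CNY) / (growth of MXN).
The CNY side grows by (1 + 0.0306)^(1/12) = 1.0025149.
Hence g_MXN = 1.0043126.
r = 1.0043126^(12/1) − 1 = 0.052997 → 5.30%.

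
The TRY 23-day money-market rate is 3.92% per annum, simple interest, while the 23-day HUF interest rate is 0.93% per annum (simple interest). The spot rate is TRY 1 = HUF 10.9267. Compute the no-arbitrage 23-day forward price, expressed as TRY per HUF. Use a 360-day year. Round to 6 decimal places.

T = 23/360 years.
HUF growth factor: 1 + 0.0093×23/360 = 1.0005942.
TRY accumulates by 1 + 0.0392×23/360 = 1.0025044.
CIP: F = S · (grow HUF)/(grow TRY) = 10.9267 × 1.0005942/1.0025044 = 10.90588 HUF per TRY.
Invert for TRY per HUF: 1 / 10.90588 = 0.091694.

0.091694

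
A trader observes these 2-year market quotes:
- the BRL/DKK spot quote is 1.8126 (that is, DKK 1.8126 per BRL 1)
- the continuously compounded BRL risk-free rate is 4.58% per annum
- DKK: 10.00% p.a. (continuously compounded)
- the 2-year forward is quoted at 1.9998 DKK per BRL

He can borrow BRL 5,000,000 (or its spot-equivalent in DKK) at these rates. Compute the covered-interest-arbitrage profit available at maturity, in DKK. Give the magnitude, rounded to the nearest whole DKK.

DKK 111,405

T = 2 years.
Invest the BRL and cover forward: 5,000,000 × 1.095926364 × 1.9998 = DKK 10,958,167.71.
Convert at spot and invest in DKK: 5,000,000 × 1.8126 × 1.221402758 = DKK 11,069,573.20.
The quoted forward undervalues BRL, so borrow BRL, convert to DKK at spot, deposit the DKK at 10.00%, and buy BRL forward at 1.9998 to cover the loan.
Profit = 11,069,573.20 − 10,958,167.71 = DKK 111,405.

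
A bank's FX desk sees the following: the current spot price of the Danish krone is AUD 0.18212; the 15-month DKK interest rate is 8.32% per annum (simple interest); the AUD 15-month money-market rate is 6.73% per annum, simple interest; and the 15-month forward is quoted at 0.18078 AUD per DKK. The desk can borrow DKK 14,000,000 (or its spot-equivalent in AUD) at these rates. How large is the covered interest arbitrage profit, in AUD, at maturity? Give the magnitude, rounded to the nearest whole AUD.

T = 15/12 years.
Route A — deposit DKK, sell forward: 14,000,000 × 1.104000 × 0.18078 = AUD 2,794,135.68.
Route B — convert at spot, deposit AUD: 14,000,000 × 0.18212 × 1.084125 = AUD 2,764,171.83.
The quoted forward overvalues DKK, so borrow AUD, buy DKK at spot, deposit the DKK at 8.32%, and sell the proceeds forward at 0.18078.
Arbitrage profit = |2,794,135.68 − 2,764,171.83| = AUD 29,964.

AUD 29,964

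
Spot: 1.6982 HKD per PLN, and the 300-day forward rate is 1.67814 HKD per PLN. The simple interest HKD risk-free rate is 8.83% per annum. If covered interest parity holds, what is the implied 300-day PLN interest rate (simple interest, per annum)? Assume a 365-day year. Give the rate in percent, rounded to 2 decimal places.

10.39%

T = 300/365 years.
By CIP, F/S equals the HKD-to-PLN growth ratio: 1.67814/1.6982 = 0.9881875.
HKD growth factor: 1 + 0.0883×300/365 = 1.0725753.
So the PLN growth factor = 1.0853965.
(1.0853965 − 1)/T = 0.103899, i.e. 10.39%.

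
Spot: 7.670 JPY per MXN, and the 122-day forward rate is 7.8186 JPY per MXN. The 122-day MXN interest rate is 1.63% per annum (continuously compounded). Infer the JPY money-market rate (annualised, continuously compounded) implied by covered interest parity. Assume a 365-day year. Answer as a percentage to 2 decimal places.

7.37%

T = 122/365 years.
CIP gives F = S · g_JPY/g_MXN, so g_JPY/g_MXN = 7.8186/7.67 = 1.0193742.
The MXN side grows by e^(0.0163×122/365) = 1.0054631.
That pins the JPY growth at 1.0249431.
r = ln(1.0249431)/(122/365) = 0.073709 → 7.37%.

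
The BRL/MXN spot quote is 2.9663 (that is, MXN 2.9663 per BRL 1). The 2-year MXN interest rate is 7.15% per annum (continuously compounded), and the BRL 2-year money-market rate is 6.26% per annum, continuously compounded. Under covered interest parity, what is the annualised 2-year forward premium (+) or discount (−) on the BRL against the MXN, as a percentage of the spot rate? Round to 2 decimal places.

T = 2 years.
F = S · g_MXN/g_BRL = 2.9663 × 1.1537298/1.1333751 = 3.0195729.
Annualised premium = (F − S)/S × (1/T) = (3.0195729 − 2.9663)/2.9663 ÷ 2 = 0.90%.

+0.90%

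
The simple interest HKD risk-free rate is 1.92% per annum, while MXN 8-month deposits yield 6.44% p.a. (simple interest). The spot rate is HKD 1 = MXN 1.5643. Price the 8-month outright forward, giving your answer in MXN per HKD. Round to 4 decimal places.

1.6108

T = 8/12 years.
MXN growth factor: 1 + 0.0644×8/12 = 1.0429333.
Growth of 1 HKD over T: 1 + 0.0192×8/12 = 1.012800.
CIP: F = S · (grow MXN)/(grow HKD) = 1.5643 × 1.0429333/1.012800 = 1.610842 MXN per HKD.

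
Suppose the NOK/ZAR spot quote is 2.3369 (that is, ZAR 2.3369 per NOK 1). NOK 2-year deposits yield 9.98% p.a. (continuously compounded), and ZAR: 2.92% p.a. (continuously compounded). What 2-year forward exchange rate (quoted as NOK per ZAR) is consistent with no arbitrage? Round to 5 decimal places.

0.49281

T = 2 years.
ZAR accumulates by e^(0.0292×2) = 1.060139.
NOK growth factor: e^(0.0998×2) = 1.2209143.
Forward (ZAR per NOK) = 2.3369 × 1.060139 / 1.2209143 = 2.029167.
Quoted the other way: 1/2.029167 = 0.49281 NOK per ZAR.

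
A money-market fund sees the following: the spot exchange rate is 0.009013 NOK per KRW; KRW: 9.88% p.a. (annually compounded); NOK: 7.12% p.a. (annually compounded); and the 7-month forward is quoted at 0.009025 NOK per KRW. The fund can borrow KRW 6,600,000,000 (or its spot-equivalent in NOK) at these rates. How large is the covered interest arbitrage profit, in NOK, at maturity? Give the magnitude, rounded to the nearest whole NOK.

T = 7/12 years.
Route A — deposit KRW, sell forward: 6,600,000,000 × 1.0564992983 × 0.009025 = NOK 62,930,380.70.
Route B — convert at spot, deposit NOK: 6,600,000,000 × 0.009013 × 1.0409371196 = NOK 61,920,977.31.
The quoted forward overvalues KRW, so borrow NOK, buy KRW at spot, deposit the KRW at 9.88%, and sell the proceeds forward at 0.009025.
The gap between the two covered legs is NOK 1,009,403.

NOK 1,009,403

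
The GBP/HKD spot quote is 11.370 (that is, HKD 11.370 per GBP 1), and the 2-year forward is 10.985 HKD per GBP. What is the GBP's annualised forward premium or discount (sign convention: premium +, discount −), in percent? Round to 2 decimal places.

T = 2 years.
GBP trades forward at -3.38610% vs spot over the period.
Annualise by dividing by T: -0.0338610 / 2 = -0.016931 → -1.69%.

-1.69%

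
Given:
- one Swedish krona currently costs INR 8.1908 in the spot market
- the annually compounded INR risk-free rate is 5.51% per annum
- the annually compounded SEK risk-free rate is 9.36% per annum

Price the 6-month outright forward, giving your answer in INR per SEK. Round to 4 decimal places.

T = 6/12 years.
INR growth factor: (1 + 0.0551)^(6/12) = 1.0271806.
SEK growth factor: (1 + 0.0936)^(6/12) = 1.0457533.
So F = 8.1908 × 1.0271806 / 1.0457533 = 8.045330 (INR/SEK).

8.0453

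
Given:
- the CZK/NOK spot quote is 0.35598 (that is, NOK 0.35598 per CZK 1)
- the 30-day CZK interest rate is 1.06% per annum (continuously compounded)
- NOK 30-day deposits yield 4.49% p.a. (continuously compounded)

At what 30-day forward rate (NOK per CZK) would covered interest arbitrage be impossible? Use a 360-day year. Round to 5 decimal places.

0.35700

T = 30/360 years.
Growth of 1 NOK over T: e^(0.0449×30/360) = 1.0037487.
CZK growth factor: e^(0.0106×30/360) = 1.0008837.
Forward (NOK per CZK) = 0.35598 × 1.0037487 / 1.0008837 = 0.3569990.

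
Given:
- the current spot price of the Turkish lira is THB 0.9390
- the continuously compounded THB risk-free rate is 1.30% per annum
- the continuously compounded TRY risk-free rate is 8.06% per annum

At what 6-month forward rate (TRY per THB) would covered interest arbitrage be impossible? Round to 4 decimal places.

1.1016

T = 6/12 years.
THB accumulates by e^(0.0130×6/12) = 1.0065212.
Growth of 1 TRY over T: e^(0.0806×6/12) = 1.0411231.
CIP: F = S · (grow THB)/(grow TRY) = 0.939 × 1.0065212/1.0411231 = 0.9077922 THB per TRY.
Quoted the other way: 1/0.9077922 = 1.1016 TRY per THB.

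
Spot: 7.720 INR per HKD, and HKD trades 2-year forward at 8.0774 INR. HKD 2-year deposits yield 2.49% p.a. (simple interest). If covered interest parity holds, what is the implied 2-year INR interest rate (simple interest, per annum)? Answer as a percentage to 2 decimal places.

4.92%

T = 2 years.
F/S = 8.0774/7.72 = 1.0462953 = (growth of INR) / (growth of HKD).
The HKD side grows by 1 + 0.0249×2 = 1.049800.
That pins the INR growth at 1.0984008.
(1.0984008 − 1)/T = 0.049200, i.e. 4.92%.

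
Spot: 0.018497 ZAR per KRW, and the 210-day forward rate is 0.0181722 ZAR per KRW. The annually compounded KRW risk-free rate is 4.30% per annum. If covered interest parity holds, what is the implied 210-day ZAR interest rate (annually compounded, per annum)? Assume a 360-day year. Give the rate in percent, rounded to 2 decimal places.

1.18%

T = 210/360 years.
CIP gives F = S · g_ZAR/g_KRW, so g_ZAR/g_KRW = 0.0181722/0.018497 = 0.9824404.
The KRW side grows by (1 + 0.0430)^(210/360) = 1.0248631.
That pins the ZAR growth at 1.0068669.
r = 1.0068669^(360/210) − 1 = 0.011801 → 1.18%.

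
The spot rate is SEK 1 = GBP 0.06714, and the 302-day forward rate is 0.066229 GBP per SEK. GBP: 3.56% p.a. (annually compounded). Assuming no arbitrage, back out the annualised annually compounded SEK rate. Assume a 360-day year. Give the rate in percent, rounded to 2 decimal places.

T = 302/360 years.
CIP gives F = S · g_GBP/g_SEK, so g_GBP/g_SEK = 0.066229/0.06714 = 0.9864313.
GBP growth factor: (1 + 0.0356)^(302/360) = 1.029780.
Hence g_SEK = 1.043945.
Annualise: 1.043945^(360/302) − 1 = 0.052603 = 5.26%.

5.26%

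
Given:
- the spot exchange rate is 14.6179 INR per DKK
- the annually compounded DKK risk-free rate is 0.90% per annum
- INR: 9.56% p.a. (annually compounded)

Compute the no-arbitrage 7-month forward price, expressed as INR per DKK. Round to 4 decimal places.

T = 7/12 years.
Growth of 1 INR over T: (1 + 0.0956)^(7/12) = 1.0547034.
DKK growth factor: (1 + 0.0090)^(7/12) = 1.0052402.
CIP: F = S · (grow INR)/(grow DKK) = 14.6179 × 1.0547034/1.0052402 = 15.337179 INR per DKK.

15.3372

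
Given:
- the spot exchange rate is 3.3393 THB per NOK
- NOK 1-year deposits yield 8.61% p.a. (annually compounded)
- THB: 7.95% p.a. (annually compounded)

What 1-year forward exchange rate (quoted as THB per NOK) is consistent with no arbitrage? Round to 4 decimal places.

T = 1 year.
THB growth factor: (1 + 0.0795)^1 = 1.079500.
Growth of 1 NOK over T: (1 + 0.0861)^1 = 1.086100.
So F = 3.3393 × 1.079500 / 1.086100 = 3.319008 (THB/NOK).

3.3190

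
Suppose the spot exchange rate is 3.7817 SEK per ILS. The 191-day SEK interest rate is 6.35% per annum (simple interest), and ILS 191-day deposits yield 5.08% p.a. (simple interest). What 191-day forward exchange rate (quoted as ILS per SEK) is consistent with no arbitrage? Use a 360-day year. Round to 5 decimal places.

T = 191/360 years.
SEK accumulates by 1 + 0.0635×191/360 = 1.0336903.
Growth of 1 ILS over T: 1 + 0.0508×191/360 = 1.0269522.
CIP: F = S · (grow SEK)/(grow ILS) = 3.7817 × 1.0336903/1.0269522 = 3.806513 SEK per ILS.
Quoted the other way: 1/3.806513 = 0.26271 ILS per SEK.

0.26271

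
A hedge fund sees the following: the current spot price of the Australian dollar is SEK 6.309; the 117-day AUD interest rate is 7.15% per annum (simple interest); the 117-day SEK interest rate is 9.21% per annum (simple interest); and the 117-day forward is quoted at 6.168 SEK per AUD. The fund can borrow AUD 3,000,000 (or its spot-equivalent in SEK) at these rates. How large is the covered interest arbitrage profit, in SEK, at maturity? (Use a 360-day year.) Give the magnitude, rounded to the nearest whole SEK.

T = 117/360 years.
Invest the AUD and cover forward: 3,000,000 × 1.0232375 × 6.168 = SEK 18,933,986.70.
Convert at spot and invest in SEK: 3,000,000 × 6.309 × 1.0299325 = SEK 19,493,532.43.
The quoted forward undervalues AUD, so borrow AUD, convert to SEK at spot, deposit the SEK at 9.21%, and buy AUD forward at 6.168 to cover the loan.
Arbitrage profit = |18,933,986.70 − 19,493,532.43| = SEK 559,546.

SEK 559,546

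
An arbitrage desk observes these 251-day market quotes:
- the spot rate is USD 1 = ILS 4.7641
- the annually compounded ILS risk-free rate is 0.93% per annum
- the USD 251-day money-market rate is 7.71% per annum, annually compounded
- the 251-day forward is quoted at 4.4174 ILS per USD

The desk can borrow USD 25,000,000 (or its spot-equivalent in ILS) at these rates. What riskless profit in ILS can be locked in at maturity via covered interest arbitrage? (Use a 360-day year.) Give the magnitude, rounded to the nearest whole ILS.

ILS 3,569,242

T = 251/360 years.
Route A — deposit USD, sell forward: 25,000,000 × 1.05314851098 × 4.4174 = ILS 116,304,455.81.
Route B — convert at spot, deposit ILS: 25,000,000 × 4.7641 × 1.00647507417 = ILS 119,873,697.52.
The quoted forward undervalues USD, so borrow USD, convert to ILS at spot, deposit the ILS at 0.93%, and buy USD forward at 4.4174 to cover the loan.
Profit = 119,873,697.52 − 116,304,455.81 = ILS 3,569,242.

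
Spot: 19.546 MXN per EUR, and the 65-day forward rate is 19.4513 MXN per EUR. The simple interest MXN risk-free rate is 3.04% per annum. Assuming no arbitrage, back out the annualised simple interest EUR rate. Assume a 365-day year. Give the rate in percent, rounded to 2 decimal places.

5.79%

T = 65/365 years.
CIP gives F = S · g_MXN/g_EUR, so g_MXN/g_EUR = 19.4513/19.546 = 0.9951550.
MXN growth factor: 1 + 0.0304×65/365 = 1.0054137.
So the EUR growth factor = 1.0103086.
(1.0103086 − 1)/T = 0.057887, i.e. 5.79%.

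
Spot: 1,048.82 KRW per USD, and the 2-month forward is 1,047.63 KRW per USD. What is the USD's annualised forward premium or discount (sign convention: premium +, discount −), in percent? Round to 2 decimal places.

-0.68%

T = 2/12 years.
USD trades forward at -0.11346% vs spot over the period.
×(1/T) gives -0.68% p.a.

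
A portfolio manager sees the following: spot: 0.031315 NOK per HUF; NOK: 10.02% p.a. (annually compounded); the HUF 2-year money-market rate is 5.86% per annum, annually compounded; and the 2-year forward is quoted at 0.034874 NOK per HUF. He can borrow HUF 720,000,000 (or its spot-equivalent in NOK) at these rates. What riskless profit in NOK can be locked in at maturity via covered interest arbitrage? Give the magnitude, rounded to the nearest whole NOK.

NOK 846,762

T = 2 years.
Keep in HUF, deliver into the forward: 720,000,000·1.12063396·0.034874 = NOK 28,138,311.88.
Swap to NOK now, deposit: 720,000,000·0.031315·1.21044004 = NOK 27,291,549.49.
The quoted forward overvalues HUF, so borrow NOK, buy HUF at spot, deposit the HUF at 5.86%, and sell the proceeds forward at 0.034874.
Profit = 28,138,311.88 − 27,291,549.49 = NOK 846,762.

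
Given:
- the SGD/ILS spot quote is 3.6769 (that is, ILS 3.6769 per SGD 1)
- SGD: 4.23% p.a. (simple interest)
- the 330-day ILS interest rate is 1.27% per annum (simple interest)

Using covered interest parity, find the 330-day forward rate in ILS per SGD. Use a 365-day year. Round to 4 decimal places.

T = 330/365 years.
ILS growth factor: 1 + 0.0127×330/365 = 1.0114822.
Growth of 1 SGD over T: 1 + 0.0423×330/365 = 1.0382438.
CIP: F = S · (grow ILS)/(grow SGD) = 3.6769 × 1.0114822/1.0382438 = 3.582125 ILS per SGD.

3.5821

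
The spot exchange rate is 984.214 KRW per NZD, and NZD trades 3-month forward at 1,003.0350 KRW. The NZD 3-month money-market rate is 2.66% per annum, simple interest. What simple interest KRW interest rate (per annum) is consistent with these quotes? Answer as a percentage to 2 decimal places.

T = 3/12 years.
CIP gives F = S · g_KRW/g_NZD, so g_KRW/g_NZD = 1003.035/984.214 = 1.0191229.
The NZD side grows by 1 + 0.0266×3/12 = 1.006650.
So the KRW growth factor = 1.0259001.
r = (1.0259001 − 1)/(3/12) = 0.103600 → 10.36%.

10.36%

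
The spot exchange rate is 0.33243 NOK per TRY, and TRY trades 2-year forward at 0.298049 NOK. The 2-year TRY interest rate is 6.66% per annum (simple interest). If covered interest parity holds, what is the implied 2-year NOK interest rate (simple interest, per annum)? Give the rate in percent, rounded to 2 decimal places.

T = 2 years.
F/S = 0.298049/0.33243 = 0.8965767 = (growth of NOK) / (growth of TRY).
The TRY side grows by 1 + 0.0666×2 = 1.133200.
That pins the NOK growth at 1.0160007.
(1.0160007 − 1)/T = 0.008000, i.e. 0.80%.

0.80%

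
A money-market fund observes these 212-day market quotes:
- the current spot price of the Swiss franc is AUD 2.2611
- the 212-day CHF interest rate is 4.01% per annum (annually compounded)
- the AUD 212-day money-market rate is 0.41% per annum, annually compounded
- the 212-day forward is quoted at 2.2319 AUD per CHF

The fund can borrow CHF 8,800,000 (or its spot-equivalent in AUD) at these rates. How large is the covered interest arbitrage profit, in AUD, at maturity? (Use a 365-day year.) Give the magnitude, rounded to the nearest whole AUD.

AUD 149,375

T = 212/365 years.
Route A — deposit CHF, sell forward: 8,800,000 × 1.0230988352 × 2.2319 = AUD 20,094,397.75.
Route B — convert at spot, deposit AUD: 8,800,000 × 2.2611 × 1.0023793275 = AUD 19,945,023.10.
The quoted forward overvalues CHF, so borrow AUD, buy CHF at spot, deposit the CHF at 4.01%, and sell the proceeds forward at 2.2319.
Profit = 20,094,397.75 − 19,945,023.10 = AUD 149,375.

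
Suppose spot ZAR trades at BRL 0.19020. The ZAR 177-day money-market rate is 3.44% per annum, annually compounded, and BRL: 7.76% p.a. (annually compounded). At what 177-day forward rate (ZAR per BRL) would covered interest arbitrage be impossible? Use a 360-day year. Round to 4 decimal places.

T = 177/360 years.
BRL growth factor: (1 + 0.0776)^(177/360) = 1.0374288.
Growth of 1 ZAR over T: (1 + 0.0344)^(177/360) = 1.016768.
Forward (BRL per ZAR) = 0.1902 × 1.0374288 / 1.016768 = 0.1940649.
Quoted the other way: 1/0.1940649 = 5.1529 ZAR per BRL.

5.1529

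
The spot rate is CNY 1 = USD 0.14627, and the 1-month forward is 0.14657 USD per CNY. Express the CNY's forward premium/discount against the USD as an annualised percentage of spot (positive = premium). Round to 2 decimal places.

T = 1/12 years.
Period premium: (0.14657 − 0.14627)/0.14627 = 0.0020510.
Per annum: 0.0020510 / (1/12) = 0.024612 = 2.46%.

+2.46%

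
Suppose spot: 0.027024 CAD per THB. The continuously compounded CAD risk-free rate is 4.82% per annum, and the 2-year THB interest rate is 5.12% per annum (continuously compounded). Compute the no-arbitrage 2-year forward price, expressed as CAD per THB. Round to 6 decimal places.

T = 2 years.
CAD growth factor: e^(0.0482×2) = 1.1011995.
Growth of 1 THB over T: e^(0.0512×2) = 1.1078265.
Forward (CAD per THB) = 0.027024 × 1.1011995 / 1.1078265 = 0.02686234.

0.026862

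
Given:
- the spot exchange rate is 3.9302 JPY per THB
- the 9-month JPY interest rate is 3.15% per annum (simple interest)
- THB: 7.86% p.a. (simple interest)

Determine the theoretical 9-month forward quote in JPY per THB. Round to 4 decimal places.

T = 9/12 years.
JPY accumulates by 1 + 0.0315×9/12 = 1.023625.
Growth of 1 THB over T: 1 + 0.0786×9/12 = 1.058950.
Forward (JPY per THB) = 3.9302 × 1.023625 / 1.058950 = 3.799094.

3.7991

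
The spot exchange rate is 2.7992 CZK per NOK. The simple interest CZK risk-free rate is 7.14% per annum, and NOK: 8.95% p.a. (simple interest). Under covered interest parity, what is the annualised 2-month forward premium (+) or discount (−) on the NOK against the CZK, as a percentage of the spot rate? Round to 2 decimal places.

-1.78%

T = 2/12 years.
No-arbitrage forward: 2.7992 × 1.011900 / 1.0149167 = 2.7908798 CZK/NOK.
(F − S)/S ÷ T = (2.7908798 − 2.7992)/2.7992/(2/12) = -0.017834 → -1.78%.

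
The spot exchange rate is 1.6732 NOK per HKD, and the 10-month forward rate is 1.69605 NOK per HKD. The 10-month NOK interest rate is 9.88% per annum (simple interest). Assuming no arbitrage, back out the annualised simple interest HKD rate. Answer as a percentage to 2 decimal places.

T = 10/12 years.
F/S = 1.69605/1.6732 = 1.0136565 = (growth of NOK) / (growth of HKD).
NOK growth factor: 1 + 0.0988×10/12 = 1.0823333.
That pins the HKD growth at 1.0677516.
(1.0677516 − 1)/T = 0.081302, i.e. 8.13%.

8.13%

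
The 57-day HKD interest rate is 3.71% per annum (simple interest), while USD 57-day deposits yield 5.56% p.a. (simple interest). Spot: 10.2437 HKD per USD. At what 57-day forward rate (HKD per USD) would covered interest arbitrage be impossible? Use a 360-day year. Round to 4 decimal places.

T = 57/360 years.
HKD growth factor: 1 + 0.0371×57/360 = 1.00587417.
USD growth factor: 1 + 0.0556×57/360 = 1.00880333.
Forward (HKD per USD) = 10.2437 × 1.00587417 / 1.00880333 = 10.213956.

10.2140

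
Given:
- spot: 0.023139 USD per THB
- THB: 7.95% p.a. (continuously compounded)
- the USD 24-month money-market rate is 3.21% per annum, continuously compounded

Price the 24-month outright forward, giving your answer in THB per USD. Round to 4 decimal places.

T = 2 years.
USD accumulates by e^(0.0321×2) = 1.06630564.
THB accumulates by e^(0.0795×2) = 1.17233795.
Forward (USD per THB) = 0.023139 × 1.06630564 / 1.17233795 = 0.021046189.
Invert for THB per USD: 1 / 0.021046189 = 47.5145.

47.5145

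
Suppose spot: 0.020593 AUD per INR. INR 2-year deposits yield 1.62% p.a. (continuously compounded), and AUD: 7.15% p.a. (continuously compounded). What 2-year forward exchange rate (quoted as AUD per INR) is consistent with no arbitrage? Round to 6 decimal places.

T = 2 years.
AUD growth factor: e^(0.0715×2) = 1.1537298.
INR growth factor: e^(0.0162×2) = 1.0329306.
So F = 0.020593 × 1.1537298 / 1.0329306 = 0.02300131 (AUD/INR).

0.023001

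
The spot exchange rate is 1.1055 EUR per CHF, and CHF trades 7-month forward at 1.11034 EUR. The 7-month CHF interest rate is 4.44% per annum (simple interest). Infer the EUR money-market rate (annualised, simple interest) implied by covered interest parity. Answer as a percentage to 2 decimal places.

5.21%

T = 7/12 years.
F/S = 1.11034/1.1055 = 1.0043781 = (growth of EUR) / (growth of CHF).
The CHF side grows by 1 + 0.0444×7/12 = 1.025900.
So the EUR growth factor = 1.0303915.
(1.0303915 − 1)/T = 0.052100, i.e. 5.21%.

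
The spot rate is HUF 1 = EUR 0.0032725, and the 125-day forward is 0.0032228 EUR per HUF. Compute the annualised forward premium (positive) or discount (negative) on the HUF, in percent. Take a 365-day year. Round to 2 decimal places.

T = 125/365 years.
HUF trades forward at -1.51872% vs spot over the period.
Per annum: -0.0151872 / (125/365) = -0.044347 = -4.43%.

-4.43%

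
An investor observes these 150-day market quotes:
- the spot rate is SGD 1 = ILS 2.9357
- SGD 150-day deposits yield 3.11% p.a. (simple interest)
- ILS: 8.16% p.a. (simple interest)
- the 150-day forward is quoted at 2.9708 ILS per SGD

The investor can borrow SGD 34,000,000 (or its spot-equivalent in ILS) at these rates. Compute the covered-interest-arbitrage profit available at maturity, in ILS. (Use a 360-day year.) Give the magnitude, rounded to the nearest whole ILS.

T = 150/360 years.
Invest the SGD and cover forward: 34,000,000 × 1.01295833333 × 2.9708 = ILS 102,316,084.97.
Convert at spot and invest in ILS: 34,000,000 × 2.9357 × 1.034000 = ILS 103,207,469.20.
The quoted forward undervalues SGD, so borrow SGD, convert to ILS at spot, deposit the ILS at 8.16%, and buy SGD forward at 2.9708 to cover the loan.
Profit = 103,207,469.20 − 102,316,084.97 = ILS 891,384.

ILS 891,384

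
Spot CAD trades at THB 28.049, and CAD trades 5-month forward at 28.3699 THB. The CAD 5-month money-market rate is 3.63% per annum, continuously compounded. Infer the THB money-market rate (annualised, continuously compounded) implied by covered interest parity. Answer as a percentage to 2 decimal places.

6.36%

T = 5/12 years.
CIP gives F = S · g_THB/g_CAD, so g_THB/g_CAD = 28.3699/28.049 = 1.0114407.
The CAD side grows by e^(0.0363×5/12) = 1.015240.
So the THB growth factor = 1.0268551.
r = ln(1.0268551)/(5/12) = 0.063602 → 6.36%.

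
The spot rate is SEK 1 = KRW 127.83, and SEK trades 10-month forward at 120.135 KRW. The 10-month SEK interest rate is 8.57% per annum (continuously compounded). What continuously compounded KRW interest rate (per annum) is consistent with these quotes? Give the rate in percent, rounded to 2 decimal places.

T = 10/12 years.
F/S = 120.135/127.83 = 0.9398029 = (growth of KRW) / (growth of SEK).
The SEK side grows by e^(0.0857×10/12) = 1.0740286.
Hence g_KRW = 1.0093752.
Take logs: ln 1.0093752 / (10/12) = 0.011198, so 1.12%.

1.12%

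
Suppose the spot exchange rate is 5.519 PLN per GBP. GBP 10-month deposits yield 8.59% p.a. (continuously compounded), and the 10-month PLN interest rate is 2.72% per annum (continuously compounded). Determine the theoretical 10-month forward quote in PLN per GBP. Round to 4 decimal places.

T = 10/12 years.
PLN growth factor: e^(0.0272×10/12) = 1.0229255.
Growth of 1 GBP over T: e^(0.0859×10/12) = 1.0742077.
CIP: F = S · (grow PLN)/(grow GBP) = 5.519 × 1.0229255/1.0742077 = 5.255525 PLN per GBP.

5.2555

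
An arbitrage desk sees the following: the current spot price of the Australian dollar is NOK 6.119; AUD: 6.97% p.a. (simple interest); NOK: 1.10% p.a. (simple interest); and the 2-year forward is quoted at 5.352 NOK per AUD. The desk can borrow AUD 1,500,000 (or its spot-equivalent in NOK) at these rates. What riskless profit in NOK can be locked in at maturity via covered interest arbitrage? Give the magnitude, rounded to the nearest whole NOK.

NOK 233,324

T = 2 years.
Keep in AUD, deliver into the forward: 1,500,000·1.139400·5.352 = NOK 9,147,103.20.
Swap to NOK now, deposit: 1,500,000·6.119·1.022000 = NOK 9,380,427.00.
The quoted forward undervalues AUD, so borrow AUD, convert to NOK at spot, deposit the NOK at 1.10%, and buy AUD forward at 5.352 to cover the loan.
Arbitrage profit = |9,147,103.20 − 9,380,427.00| = NOK 233,324.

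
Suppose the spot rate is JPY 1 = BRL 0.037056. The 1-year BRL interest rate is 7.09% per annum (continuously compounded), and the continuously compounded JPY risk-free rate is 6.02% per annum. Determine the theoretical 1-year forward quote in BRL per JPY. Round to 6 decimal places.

T = 1 year.
Growth of 1 BRL over T: e^(0.0709×1) = 1.0734739.
JPY growth factor: e^(0.0602×1) = 1.0620489.
So F = 0.037056 × 1.0734739 / 1.0620489 = 0.03745463 (BRL/JPY).

0.037455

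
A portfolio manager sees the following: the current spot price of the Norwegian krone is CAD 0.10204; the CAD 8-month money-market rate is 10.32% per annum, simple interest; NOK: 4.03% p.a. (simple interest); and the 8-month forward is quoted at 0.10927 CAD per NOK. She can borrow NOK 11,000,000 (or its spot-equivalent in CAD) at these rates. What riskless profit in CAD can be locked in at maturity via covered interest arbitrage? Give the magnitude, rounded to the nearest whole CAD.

T = 8/12 years.
Invest the NOK and cover forward: 11,000,000 × 1.026866667 × 0.10927 = CAD 1,234,262.93.
Convert at spot and invest in CAD: 11,000,000 × 0.10204 × 1.068800 = CAD 1,199,663.87.
The quoted forward overvalues NOK, so borrow CAD, buy NOK at spot, deposit the NOK at 4.03%, and sell the proceeds forward at 0.10927.
Arbitrage profit = |1,234,262.93 − 1,199,663.87| = CAD 34,599.

CAD 34,599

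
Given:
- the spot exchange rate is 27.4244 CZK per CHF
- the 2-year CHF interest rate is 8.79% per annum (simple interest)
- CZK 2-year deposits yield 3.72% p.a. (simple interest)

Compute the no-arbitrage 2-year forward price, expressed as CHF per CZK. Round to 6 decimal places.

0.039905

T = 2 years.
CZK growth factor: 1 + 0.0372×2 = 1.074400.
CHF growth factor: 1 + 0.0879×2 = 1.175800.
Forward (CZK per CHF) = 27.4244 × 1.074400 / 1.175800 = 25.05934.
Invert for CHF per CZK: 1 / 25.05934 = 0.039905.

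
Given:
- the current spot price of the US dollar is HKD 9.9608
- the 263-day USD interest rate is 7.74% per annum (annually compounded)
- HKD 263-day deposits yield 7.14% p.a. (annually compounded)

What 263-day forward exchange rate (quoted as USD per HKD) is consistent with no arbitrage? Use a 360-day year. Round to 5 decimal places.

0.10080

T = 263/360 years.
Growth of 1 HKD over T: (1 + 0.0714)^(263/360) = 1.0516745.
USD growth factor: (1 + 0.0774)^(263/360) = 1.0559739.
CIP: F = S · (grow HKD)/(grow USD) = 9.9608 × 1.0516745/1.0559739 = 9.920245 HKD per USD.
Invert for USD per HKD: 1 / 9.920245 = 0.10080.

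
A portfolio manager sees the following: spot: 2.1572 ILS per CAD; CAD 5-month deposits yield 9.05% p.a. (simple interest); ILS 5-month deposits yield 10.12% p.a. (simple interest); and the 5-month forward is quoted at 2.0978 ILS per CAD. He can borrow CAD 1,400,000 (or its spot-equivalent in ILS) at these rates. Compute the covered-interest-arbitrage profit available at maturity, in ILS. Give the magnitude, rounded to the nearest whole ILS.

T = 5/12 years.
Invest the CAD and cover forward: 1,400,000 × 1.037708333 × 2.0978 = ILS 3,047,666.36.
Convert at spot and invest in ILS: 1,400,000 × 2.1572 × 1.042166667 = ILS 3,147,426.71.
The quoted forward undervalues CAD, so borrow CAD, convert to ILS at spot, deposit the ILS at 10.12%, and buy CAD forward at 2.0978 to cover the loan.
Profit = 3,147,426.71 − 3,047,666.36 = ILS 99,760.

ILS 99,760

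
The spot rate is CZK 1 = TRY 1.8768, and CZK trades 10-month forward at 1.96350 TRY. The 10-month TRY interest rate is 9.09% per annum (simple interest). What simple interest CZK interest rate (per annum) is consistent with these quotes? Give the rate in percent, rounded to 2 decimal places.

T = 10/12 years.
By CIP, F/S equals the TRY-to-CZK growth ratio: 1.9635/1.8768 = 1.0461957.
The TRY side grows by 1 + 0.0909×10/12 = 1.075750.
That pins the CZK growth at 1.0282493.
(1.0282493 − 1)/T = 0.033899, i.e. 3.39%.

3.39%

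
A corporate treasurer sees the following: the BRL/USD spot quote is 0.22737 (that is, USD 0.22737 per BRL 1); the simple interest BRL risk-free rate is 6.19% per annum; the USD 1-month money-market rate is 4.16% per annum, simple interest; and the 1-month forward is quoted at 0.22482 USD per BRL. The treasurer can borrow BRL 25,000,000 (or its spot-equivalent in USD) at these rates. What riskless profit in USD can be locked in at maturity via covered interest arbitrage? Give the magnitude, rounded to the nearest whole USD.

USD 54,463

T = 1/12 years.
Keep in BRL, deliver into the forward: 25,000,000·1.005158333·0.22482 = USD 5,649,492.41.
Swap to USD now, deposit: 25,000,000·0.22737·1.003466667 = USD 5,703,955.40.
The quoted forward undervalues BRL, so borrow BRL, convert to USD at spot, deposit the USD at 4.16%, and buy BRL forward at 0.22482 to cover the loan.
The gap between the two covered legs is USD 54,463.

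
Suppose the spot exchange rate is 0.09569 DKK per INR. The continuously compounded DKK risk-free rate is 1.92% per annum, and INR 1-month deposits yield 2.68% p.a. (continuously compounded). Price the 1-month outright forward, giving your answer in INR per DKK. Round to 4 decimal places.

T = 1/12 years.
DKK accumulates by e^(0.0192×1/12) = 1.00160128.
Growth of 1 INR over T: e^(0.0268×1/12) = 1.00223583.
So F = 0.09569 × 1.00160128 / 1.00223583 = 0.095629415 (DKK/INR).
Quoted the other way: 1/0.095629415 = 10.4570 INR per DKK.

10.4570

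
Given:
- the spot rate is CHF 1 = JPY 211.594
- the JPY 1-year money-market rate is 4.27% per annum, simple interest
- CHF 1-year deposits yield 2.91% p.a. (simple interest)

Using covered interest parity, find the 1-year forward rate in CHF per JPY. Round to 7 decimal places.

0.0046644

T = 1 year.
Growth of 1 JPY over T: 1 + 0.0427×1 = 1.042700.
Growth of 1 CHF over T: 1 + 0.0291×1 = 1.029100.
CIP: F = S · (grow JPY)/(grow CHF) = 211.594 × 1.042700/1.029100 = 214.3903 JPY per CHF.
Quoted the other way: 1/214.3903 = 0.0046644 CHF per JPY.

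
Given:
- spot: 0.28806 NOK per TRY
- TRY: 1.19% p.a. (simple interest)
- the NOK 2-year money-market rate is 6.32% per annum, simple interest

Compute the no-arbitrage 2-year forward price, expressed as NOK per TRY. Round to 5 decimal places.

T = 2 years.
Growth of 1 NOK over T: 1 + 0.0632×2 = 1.126400.
TRY growth factor: 1 + 0.0119×2 = 1.023800.
Forward (NOK per TRY) = 0.28806 × 1.126400 / 1.023800 = 0.3169279.

0.31693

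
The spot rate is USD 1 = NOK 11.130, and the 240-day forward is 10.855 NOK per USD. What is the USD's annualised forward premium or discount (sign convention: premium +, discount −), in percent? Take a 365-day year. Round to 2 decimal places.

-3.76%

T = 240/365 years.
(F − S)/S = (10.855 − 11.13)/11.13 = -0.0247080.
Annualise by dividing by T: -0.0247080 / (240/365) = -0.037577 → -3.76%.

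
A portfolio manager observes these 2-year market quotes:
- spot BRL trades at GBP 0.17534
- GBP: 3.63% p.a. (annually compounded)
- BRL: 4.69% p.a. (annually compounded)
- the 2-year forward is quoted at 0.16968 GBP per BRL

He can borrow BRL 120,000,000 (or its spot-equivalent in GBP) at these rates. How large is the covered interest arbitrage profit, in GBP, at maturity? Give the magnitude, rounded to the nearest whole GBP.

T = 2 years.
Route A — deposit BRL, sell forward: 120,000,000 × 1.09599961 × 0.16968 = GBP 22,316,305.66.
Route B — convert at spot, deposit GBP: 120,000,000 × 0.17534 × 1.07391769 = GBP 22,596,087.33.
The quoted forward undervalues BRL, so borrow BRL, convert to GBP at spot, deposit the GBP at 3.63%, and buy BRL forward at 0.16968 to cover the loan.
Arbitrage profit = |22,316,305.66 − 22,596,087.33| = GBP 279,782.

GBP 279,782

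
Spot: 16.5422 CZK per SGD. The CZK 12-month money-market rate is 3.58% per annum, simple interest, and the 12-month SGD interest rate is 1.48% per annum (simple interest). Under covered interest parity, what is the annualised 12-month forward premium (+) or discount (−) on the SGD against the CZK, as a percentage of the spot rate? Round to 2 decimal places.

T = 1 year.
CIP forward (CZK per SGD) = 16.5422 × 1.035800/1.014800 = 16.8845199.
(F − S)/S ÷ T = (16.8845199 − 16.5422)/16.5422/1 = 0.020694 → 2.07%.

+2.07%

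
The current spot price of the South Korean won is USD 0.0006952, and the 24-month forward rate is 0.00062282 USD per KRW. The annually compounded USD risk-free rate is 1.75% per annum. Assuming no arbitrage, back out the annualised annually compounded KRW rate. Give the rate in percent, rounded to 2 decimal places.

7.50%

T = 2 years.
By CIP, F/S equals the USD-to-KRW growth ratio: 0.00062282/0.0006952 = 0.8958861.
USD growth factor: (1 + 0.0175)^2 = 1.0353063.
That pins the KRW growth at 1.1556227.
r = 1.1556227^(1/2) − 1 = 0.074999 → 7.50%.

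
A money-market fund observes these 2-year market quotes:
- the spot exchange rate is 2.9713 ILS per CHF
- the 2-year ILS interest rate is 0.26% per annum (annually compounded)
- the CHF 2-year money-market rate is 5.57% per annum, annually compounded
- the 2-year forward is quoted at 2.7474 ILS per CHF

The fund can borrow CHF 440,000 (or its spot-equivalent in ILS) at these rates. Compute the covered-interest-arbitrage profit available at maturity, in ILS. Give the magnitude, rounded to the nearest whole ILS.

T = 2 years.
Route A — deposit CHF, sell forward: 440,000 × 1.11450249 × 2.7474 = ILS 1,347,273.02.
Route B — convert at spot, deposit ILS: 440,000 × 2.9713 × 1.00520676 = ILS 1,314,179.17.
The quoted forward overvalues CHF, so borrow ILS, buy CHF at spot, deposit the CHF at 5.57%, and sell the proceeds forward at 2.7474.
The gap between the two covered legs is ILS 33,094.

ILS 33,094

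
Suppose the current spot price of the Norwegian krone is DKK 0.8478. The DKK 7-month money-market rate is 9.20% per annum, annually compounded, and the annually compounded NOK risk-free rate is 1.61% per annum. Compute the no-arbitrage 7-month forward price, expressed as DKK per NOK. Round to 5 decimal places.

T = 7/12 years.
DKK accumulates by (1 + 0.0920)^(7/12) = 1.0526804.
NOK growth factor: (1 + 0.0161)^(7/12) = 1.0093604.
So F = 0.8478 × 1.0526804 / 1.0093604 = 0.8841861 (DKK/NOK).

0.88419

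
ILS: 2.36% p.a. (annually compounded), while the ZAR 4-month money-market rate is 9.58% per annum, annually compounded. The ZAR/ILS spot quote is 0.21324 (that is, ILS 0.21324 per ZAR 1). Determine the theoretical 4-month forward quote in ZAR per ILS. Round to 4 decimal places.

4.7973

T = 4/12 years.
ILS growth factor: (1 + 0.0236)^(4/12) = 1.0078056.
ZAR accumulates by (1 + 0.0958)^(4/12) = 1.0309646.
CIP: F = S · (grow ILS)/(grow ZAR) = 0.21324 × 1.0078056/1.0309646 = 0.2084499 ILS per ZAR.
Quoted the other way: 1/0.2084499 = 4.7973 ZAR per ILS.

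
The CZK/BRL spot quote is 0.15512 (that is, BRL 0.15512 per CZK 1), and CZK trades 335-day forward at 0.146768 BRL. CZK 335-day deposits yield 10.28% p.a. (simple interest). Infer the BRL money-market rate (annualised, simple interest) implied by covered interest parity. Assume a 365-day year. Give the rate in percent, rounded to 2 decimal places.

T = 335/365 years.
By CIP, F/S equals the BRL-to-CZK growth ratio: 0.146768/0.15512 = 0.9461578.
The CZK side grows by 1 + 0.1028×335/365 = 1.0943507.
Hence g_BRL = 1.0354285.
r = (1.0354285 − 1)/(335/365) = 0.038601 → 3.86%.

3.86%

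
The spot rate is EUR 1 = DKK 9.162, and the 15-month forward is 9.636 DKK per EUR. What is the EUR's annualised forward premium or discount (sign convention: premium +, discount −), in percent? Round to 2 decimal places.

+4.14%

T = 15/12 years.
EUR trades forward at +5.17354% vs spot over the period.
Annualise by dividing by T: 0.0517354 / (15/12) = 0.041388 → 4.14%.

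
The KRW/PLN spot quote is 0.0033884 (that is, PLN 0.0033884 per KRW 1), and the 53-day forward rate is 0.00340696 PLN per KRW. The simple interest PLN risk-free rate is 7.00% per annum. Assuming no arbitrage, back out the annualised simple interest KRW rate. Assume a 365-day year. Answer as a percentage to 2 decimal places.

3.21%

T = 53/365 years.
CIP gives F = S · g_PLN/g_KRW, so g_PLN/g_KRW = 0.00340696/0.0033884 = 1.0054775.
PLN growth factor: 1 + 0.0700×53/365 = 1.0101644.
Hence g_KRW = 1.0046614.
(1.0046614 − 1)/T = 0.032102, i.e. 3.21%.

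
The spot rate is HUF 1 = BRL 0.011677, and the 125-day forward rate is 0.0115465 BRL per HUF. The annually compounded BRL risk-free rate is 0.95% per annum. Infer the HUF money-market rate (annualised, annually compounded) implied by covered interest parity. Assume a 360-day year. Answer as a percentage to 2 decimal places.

T = 125/360 years.
F/S = 0.0115465/0.011677 = 0.9888242 = (growth of BRL) / (growth of HUF).
The BRL side grows by (1 + 0.0095)^(125/360) = 1.0032884.
Hence g_HUF = 1.0146277.
Annualise: 1.0146277^(360/125) − 1 = 0.042710 = 4.27%.

4.27%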